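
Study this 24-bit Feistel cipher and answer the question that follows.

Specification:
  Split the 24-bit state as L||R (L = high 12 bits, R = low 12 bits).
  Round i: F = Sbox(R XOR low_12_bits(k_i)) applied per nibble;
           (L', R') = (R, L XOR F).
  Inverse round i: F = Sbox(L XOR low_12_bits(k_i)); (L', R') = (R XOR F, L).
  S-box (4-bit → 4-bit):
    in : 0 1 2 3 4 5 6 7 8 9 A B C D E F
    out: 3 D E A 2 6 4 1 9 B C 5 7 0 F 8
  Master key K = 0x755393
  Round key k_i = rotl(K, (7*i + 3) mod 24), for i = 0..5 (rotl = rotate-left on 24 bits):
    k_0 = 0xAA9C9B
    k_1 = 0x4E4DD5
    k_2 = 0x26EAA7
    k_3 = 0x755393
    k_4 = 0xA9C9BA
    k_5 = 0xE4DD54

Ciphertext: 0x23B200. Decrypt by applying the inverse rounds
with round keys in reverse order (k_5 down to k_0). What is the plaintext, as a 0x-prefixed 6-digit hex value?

s_0 = ciphertext = 0x23B200
s_1 = InvRound(s_0, k_5) = 0xA4823B
s_2 = InvRound(s_1, k_4) = 0x8B5A48
s_3 = InvRound(s_2, k_3) = 0xFAC8B5
s_4 = InvRound(s_3, k_2) = 0xE80FAC
s_5 = InvRound(s_4, k_1) = 0x5CAE80
s_6 = InvRound(s_5, k_0) = 0x5ED5CA

0x5ED5CA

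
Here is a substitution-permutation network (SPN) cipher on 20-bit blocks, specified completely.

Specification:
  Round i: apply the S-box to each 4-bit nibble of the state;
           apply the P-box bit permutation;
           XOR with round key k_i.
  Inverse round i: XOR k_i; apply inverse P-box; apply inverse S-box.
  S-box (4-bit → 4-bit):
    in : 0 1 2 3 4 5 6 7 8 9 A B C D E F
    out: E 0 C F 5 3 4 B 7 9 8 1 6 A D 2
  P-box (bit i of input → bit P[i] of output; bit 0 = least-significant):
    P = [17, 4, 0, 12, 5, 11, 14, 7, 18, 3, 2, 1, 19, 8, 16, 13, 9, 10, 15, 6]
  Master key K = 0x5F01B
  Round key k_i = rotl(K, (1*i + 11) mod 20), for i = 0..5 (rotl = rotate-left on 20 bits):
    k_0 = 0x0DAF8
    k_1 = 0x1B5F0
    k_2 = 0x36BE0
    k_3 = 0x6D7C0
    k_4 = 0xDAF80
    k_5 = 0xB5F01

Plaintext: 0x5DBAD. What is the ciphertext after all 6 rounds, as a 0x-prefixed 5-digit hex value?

s_0 = plaintext = 0x5DBAD
s_1 = Round(s_0, k_0) = 0x4ED68
s_2 = Round(s_1, k_1) = 0xA57EB
s_3 = Round(s_2, k_2) = 0xD2A0A
s_4 = Round(s_3, k_3) = 0x7AB02
s_5 = Round(s_4, k_4) = 0x9D141
s_6 = Round(s_5, k_5) = 0xB3C61

0xB3C61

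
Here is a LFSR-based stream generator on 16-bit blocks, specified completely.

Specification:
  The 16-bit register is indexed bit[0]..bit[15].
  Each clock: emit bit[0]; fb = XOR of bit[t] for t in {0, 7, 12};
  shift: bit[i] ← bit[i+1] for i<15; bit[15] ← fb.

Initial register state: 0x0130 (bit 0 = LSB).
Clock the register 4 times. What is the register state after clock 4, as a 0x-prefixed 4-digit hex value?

reg_0 = 0x0130
clock 1: out=0, reg = 0x0098
clock 2: out=0, reg = 0x804C
clock 3: out=0, reg = 0x4026
clock 4: out=0, reg = 0x2013

0x2013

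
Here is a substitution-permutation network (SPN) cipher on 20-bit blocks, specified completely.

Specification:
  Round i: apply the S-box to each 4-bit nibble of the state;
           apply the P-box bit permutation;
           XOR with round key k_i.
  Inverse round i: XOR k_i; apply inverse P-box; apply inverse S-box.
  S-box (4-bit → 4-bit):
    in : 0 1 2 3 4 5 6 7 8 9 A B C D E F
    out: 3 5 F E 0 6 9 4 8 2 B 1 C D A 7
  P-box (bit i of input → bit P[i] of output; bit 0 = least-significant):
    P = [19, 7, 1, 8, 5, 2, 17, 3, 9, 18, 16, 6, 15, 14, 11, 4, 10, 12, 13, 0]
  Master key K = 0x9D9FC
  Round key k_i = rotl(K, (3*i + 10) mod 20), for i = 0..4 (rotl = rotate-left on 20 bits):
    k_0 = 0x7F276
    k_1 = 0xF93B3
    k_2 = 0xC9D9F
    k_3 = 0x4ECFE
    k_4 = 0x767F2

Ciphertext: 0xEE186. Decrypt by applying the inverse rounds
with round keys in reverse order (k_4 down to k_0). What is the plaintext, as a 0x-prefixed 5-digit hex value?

s_0 = ciphertext = 0xEE186
s_1 = InvRound(s_0, k_4) = 0xB6D0B
s_2 = InvRound(s_1, k_3) = 0x863FA
s_3 = InvRound(s_2, k_2) = 0x2FA04
s_4 = InvRound(s_3, k_1) = 0xC3502
s_5 = InvRound(s_4, k_0) = 0xBADF6

0xBADF6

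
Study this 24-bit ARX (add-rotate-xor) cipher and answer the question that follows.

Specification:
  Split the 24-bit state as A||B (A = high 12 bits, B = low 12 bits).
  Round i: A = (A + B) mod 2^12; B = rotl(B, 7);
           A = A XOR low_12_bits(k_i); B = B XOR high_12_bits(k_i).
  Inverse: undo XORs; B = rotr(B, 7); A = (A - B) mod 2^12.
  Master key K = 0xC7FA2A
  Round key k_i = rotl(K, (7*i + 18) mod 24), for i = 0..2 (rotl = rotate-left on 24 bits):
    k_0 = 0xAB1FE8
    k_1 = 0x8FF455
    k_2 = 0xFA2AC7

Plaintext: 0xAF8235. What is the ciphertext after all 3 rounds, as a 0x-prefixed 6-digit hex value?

0x5690E5

s_0 = plaintext = 0xAF8235
s_1 = Round(s_0, k_0) = 0x2C5020
s_2 = Round(s_1, k_1) = 0x6B08FE
s_3 = Round(s_2, k_2) = 0x5690E5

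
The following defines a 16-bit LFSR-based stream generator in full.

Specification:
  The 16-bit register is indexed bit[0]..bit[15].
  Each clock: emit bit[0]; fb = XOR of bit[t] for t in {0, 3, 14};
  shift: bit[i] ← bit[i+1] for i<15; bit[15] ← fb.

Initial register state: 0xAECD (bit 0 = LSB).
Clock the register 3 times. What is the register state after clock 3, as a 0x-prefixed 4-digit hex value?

0xD5D9

reg_0 = 0xAECD
clock 1: out=1, reg = 0x5766
clock 2: out=0, reg = 0xABB3
clock 3: out=1, reg = 0xD5D9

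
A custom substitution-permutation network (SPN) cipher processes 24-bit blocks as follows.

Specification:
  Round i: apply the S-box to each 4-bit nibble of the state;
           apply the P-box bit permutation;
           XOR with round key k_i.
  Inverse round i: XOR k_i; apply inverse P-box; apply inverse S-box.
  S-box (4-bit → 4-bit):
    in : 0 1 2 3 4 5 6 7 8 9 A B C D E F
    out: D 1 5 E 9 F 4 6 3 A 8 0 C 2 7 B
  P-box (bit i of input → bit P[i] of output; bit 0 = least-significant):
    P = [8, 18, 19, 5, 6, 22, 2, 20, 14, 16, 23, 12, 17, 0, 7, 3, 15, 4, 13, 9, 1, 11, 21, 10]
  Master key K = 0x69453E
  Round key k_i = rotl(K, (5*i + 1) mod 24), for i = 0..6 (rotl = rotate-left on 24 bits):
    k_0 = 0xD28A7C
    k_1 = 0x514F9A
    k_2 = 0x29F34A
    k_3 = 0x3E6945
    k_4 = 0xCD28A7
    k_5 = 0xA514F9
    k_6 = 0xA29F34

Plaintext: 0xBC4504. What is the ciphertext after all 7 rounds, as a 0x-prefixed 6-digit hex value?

0x6F2127

s_0 = plaintext = 0xBC4504
s_1 = Round(s_0, k_0) = 0x41F910
s_2 = Round(s_1, k_1) = 0x5ADAF1
s_3 = Round(s_2, k_2) = 0x59EC09
s_4 = Round(s_3, k_3) = 0x8877B2
s_5 = Round(s_4, k_4) = 0x44A134
s_6 = Round(s_5, k_5) = 0xF5D3D7
s_7 = Round(s_6, k_6) = 0x6F2127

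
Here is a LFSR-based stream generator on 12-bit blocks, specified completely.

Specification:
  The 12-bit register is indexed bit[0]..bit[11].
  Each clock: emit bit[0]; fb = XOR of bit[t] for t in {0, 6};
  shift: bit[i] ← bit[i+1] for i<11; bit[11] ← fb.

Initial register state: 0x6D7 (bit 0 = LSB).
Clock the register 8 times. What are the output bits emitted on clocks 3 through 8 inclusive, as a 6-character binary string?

101011

reg_0 = 0x6D7
clock 1: out=1, reg = 0x36B
clock 2: out=1, reg = 0x1B5
clock 3: out=1, reg = 0x8DA
clock 4: out=0, reg = 0xC6D
clock 5: out=1, reg = 0x636
clock 6: out=0, reg = 0x31B
clock 7: out=1, reg = 0x98D
clock 8: out=1, reg = 0xCC6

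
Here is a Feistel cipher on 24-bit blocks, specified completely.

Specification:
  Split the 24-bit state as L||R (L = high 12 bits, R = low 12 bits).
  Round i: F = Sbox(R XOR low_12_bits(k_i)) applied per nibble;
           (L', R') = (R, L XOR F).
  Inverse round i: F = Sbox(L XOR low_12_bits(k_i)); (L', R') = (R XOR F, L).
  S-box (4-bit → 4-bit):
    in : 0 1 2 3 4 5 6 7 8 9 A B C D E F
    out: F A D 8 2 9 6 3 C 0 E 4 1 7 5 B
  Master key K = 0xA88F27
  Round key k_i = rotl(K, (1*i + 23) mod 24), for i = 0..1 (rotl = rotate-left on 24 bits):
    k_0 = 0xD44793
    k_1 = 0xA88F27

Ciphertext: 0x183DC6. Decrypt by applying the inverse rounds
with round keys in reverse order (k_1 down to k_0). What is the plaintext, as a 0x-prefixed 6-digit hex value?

0xAC0824

s_0 = ciphertext = 0x183DC6
s_1 = InvRound(s_0, k_1) = 0x824183
s_2 = InvRound(s_1, k_0) = 0xAC0824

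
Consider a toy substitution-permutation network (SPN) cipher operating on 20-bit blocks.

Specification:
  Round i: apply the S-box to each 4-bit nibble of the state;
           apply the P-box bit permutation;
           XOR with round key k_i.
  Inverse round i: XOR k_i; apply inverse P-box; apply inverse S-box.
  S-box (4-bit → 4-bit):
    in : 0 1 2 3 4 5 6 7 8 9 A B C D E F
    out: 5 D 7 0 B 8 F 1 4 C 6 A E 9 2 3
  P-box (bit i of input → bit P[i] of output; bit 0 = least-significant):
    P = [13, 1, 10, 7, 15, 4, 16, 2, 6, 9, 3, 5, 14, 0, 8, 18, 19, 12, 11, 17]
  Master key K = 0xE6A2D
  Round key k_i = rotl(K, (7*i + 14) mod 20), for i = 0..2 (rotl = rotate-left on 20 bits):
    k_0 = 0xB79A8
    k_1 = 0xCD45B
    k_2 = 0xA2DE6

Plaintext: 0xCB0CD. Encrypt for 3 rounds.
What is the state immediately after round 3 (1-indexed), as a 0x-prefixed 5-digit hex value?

0xA52D8

s_0 = plaintext = 0xCB0CD
s_1 = Round(s_0, k_0) = 0xC4175
s_2 = Round(s_1, k_1) = 0xA0CB2
s_3 = Round(s_2, k_2) = 0xA52D8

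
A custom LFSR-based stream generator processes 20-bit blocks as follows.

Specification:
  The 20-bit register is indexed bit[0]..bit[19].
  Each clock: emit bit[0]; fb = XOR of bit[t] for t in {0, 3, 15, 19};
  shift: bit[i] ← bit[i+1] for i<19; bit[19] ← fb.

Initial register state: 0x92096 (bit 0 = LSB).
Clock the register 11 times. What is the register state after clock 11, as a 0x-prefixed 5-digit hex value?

reg_0 = 0x92096
clock 1: out=0, reg = 0xC904B
clock 2: out=1, reg = 0x64825
clock 3: out=1, reg = 0xB2412
clock 4: out=0, reg = 0xD9209
clock 5: out=1, reg = 0x6C904
clock 6: out=0, reg = 0xB6482
clock 7: out=0, reg = 0xDB241
clock 8: out=1, reg = 0xED920
clock 9: out=0, reg = 0x76C90
clock 10: out=0, reg = 0x3B648
clock 11: out=0, reg = 0x1DB24

0x1DB24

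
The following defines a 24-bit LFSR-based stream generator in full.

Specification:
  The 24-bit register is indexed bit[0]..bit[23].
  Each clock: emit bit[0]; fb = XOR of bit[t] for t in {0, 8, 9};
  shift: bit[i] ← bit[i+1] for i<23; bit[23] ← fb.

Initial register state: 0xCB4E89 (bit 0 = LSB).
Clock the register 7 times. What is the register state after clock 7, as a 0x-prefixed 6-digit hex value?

reg_0 = 0xCB4E89
clock 1: out=1, reg = 0x65A744
clock 2: out=0, reg = 0x32D3A2
clock 3: out=0, reg = 0x1969D1
clock 4: out=1, reg = 0x0CB4E8
clock 5: out=0, reg = 0x065A74
clock 6: out=0, reg = 0x832D3A
clock 7: out=0, reg = 0xC1969D

0xC1969D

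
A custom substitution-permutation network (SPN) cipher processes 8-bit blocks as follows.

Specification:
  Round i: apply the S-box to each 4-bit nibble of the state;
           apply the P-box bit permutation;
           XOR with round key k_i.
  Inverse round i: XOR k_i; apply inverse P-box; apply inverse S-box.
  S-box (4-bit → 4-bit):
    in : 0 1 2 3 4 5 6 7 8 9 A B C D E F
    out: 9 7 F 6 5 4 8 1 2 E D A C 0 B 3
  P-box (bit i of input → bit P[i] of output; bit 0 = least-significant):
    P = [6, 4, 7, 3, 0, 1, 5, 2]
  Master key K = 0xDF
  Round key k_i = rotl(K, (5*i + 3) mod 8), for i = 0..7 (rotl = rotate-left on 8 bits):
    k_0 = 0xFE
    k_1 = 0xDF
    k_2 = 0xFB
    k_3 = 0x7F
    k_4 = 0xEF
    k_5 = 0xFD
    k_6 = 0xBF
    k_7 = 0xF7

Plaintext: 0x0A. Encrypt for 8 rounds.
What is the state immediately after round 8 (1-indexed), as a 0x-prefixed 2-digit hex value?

0x4F

s_0 = plaintext = 0x0A
s_1 = Round(s_0, k_0) = 0x33
s_2 = Round(s_1, k_1) = 0x6D
s_3 = Round(s_2, k_2) = 0xFF
s_4 = Round(s_3, k_3) = 0x2C
s_5 = Round(s_4, k_4) = 0x40
s_6 = Round(s_5, k_5) = 0x94
s_7 = Round(s_6, k_6) = 0x59
s_8 = Round(s_7, k_7) = 0x4F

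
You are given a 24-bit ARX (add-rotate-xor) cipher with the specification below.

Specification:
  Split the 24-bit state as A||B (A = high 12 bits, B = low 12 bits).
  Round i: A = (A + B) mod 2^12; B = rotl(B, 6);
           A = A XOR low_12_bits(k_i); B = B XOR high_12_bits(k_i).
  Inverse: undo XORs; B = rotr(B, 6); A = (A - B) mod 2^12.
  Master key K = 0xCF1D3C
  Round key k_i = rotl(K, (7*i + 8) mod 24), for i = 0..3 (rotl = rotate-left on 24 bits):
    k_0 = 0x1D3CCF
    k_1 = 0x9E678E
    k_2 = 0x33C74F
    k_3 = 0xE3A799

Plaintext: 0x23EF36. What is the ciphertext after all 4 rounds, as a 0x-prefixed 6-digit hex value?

s_0 = plaintext = 0x23EF36
s_1 = Round(s_0, k_0) = 0xDBBC6F
s_2 = Round(s_1, k_1) = 0xDA4217
s_3 = Round(s_2, k_2) = 0x8F46F4
s_4 = Round(s_3, k_3) = 0x871321

0x871321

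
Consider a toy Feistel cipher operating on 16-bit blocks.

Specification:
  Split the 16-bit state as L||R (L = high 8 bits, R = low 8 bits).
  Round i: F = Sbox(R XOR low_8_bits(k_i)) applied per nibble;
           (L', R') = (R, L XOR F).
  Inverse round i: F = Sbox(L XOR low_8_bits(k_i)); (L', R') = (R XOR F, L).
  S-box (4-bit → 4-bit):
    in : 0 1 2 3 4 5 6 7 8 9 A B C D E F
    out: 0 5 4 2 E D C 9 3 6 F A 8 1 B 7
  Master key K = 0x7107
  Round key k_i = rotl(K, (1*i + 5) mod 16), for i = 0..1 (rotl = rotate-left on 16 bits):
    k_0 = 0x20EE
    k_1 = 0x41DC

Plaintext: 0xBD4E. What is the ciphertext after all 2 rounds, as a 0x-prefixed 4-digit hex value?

0x4D2B

s_0 = plaintext = 0xBD4E
s_1 = Round(s_0, k_0) = 0x4E4D
s_2 = Round(s_1, k_1) = 0x4D2B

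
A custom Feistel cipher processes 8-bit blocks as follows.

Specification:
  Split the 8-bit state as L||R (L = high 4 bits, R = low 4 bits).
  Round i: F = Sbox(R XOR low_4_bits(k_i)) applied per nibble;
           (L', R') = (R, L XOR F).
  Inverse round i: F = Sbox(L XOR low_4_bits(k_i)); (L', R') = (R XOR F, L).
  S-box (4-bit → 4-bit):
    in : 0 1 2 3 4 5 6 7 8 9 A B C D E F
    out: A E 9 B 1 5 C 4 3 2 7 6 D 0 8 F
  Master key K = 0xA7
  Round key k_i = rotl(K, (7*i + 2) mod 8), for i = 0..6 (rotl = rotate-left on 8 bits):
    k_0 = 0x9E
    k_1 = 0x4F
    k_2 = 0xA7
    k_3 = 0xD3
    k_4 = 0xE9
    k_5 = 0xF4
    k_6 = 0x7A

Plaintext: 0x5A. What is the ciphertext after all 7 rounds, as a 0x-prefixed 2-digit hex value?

s_0 = plaintext = 0x5A
s_1 = Round(s_0, k_0) = 0xA4
s_2 = Round(s_1, k_1) = 0x4C
s_3 = Round(s_2, k_2) = 0xC2
s_4 = Round(s_3, k_3) = 0x22
s_5 = Round(s_4, k_4) = 0x24
s_6 = Round(s_5, k_5) = 0x48
s_7 = Round(s_6, k_6) = 0x8D

0x8D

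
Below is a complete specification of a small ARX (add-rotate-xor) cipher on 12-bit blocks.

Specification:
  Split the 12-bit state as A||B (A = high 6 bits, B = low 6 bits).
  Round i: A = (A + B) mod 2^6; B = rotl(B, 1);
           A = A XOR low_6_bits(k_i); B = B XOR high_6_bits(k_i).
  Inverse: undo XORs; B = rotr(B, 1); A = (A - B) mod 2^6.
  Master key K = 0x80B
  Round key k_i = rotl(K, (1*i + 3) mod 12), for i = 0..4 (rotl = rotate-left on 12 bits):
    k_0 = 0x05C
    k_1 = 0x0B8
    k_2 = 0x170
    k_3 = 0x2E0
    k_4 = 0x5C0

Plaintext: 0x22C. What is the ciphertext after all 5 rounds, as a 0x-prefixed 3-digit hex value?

0x903

s_0 = plaintext = 0x22C
s_1 = Round(s_0, k_0) = 0xA18
s_2 = Round(s_1, k_1) = 0xE32
s_3 = Round(s_2, k_2) = 0x6A0
s_4 = Round(s_3, k_3) = 0x68A
s_5 = Round(s_4, k_4) = 0x903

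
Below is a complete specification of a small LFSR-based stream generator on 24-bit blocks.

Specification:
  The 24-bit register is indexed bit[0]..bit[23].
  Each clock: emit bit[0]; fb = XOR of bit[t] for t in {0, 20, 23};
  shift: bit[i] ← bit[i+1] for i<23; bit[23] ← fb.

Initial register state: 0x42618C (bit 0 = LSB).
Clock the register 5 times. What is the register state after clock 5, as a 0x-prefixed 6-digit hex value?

0xC2130C

reg_0 = 0x42618C
clock 1: out=0, reg = 0x2130C6
clock 2: out=0, reg = 0x109863
clock 3: out=1, reg = 0x084C31
clock 4: out=1, reg = 0x842618
clock 5: out=0, reg = 0xC2130C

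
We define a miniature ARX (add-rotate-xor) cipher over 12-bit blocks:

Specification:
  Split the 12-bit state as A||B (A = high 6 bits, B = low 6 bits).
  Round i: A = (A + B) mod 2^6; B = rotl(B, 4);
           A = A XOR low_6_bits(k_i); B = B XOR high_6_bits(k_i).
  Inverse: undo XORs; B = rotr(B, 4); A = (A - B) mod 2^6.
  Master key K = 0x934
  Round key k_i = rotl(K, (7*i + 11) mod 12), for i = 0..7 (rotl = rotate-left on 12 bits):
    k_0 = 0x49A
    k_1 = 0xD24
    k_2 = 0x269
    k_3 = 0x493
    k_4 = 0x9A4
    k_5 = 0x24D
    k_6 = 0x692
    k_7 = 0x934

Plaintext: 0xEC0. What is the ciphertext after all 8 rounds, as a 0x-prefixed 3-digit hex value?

s_0 = plaintext = 0xEC0
s_1 = Round(s_0, k_0) = 0x852
s_2 = Round(s_1, k_1) = 0x5D0
s_3 = Round(s_2, k_2) = 0x38D
s_4 = Round(s_3, k_3) = 0x201
s_5 = Round(s_4, k_4) = 0xB76
s_6 = Round(s_5, k_5) = 0xBA4
s_7 = Round(s_6, k_6) = 0x013
s_8 = Round(s_7, k_7) = 0x9D0

0x9D0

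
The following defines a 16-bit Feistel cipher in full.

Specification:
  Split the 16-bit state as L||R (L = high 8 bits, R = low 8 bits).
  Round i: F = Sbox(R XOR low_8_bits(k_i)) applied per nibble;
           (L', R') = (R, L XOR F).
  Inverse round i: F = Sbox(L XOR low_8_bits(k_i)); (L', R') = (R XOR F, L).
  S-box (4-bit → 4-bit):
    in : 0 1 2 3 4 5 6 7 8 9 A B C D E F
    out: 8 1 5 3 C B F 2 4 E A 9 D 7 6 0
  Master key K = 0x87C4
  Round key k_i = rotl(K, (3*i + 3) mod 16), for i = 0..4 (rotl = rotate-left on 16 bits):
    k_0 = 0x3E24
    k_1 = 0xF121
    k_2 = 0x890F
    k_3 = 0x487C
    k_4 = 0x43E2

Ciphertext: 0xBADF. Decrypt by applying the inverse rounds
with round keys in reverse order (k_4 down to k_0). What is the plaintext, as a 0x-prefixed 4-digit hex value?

s_0 = ciphertext = 0xBADF
s_1 = InvRound(s_0, k_4) = 0x6BBA
s_2 = InvRound(s_1, k_3) = 0xA86B
s_3 = InvRound(s_2, k_2) = 0xC9A8
s_4 = InvRound(s_3, k_1) = 0xCCC9
s_5 = InvRound(s_4, k_0) = 0xADCC

0xADCC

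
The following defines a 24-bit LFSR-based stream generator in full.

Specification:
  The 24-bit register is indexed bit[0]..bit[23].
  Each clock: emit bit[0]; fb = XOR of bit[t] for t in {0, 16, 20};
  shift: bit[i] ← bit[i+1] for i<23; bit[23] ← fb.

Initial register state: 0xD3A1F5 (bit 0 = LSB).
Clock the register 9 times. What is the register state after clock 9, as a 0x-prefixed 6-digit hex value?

reg_0 = 0xD3A1F5
clock 1: out=1, reg = 0xE9D0FA
clock 2: out=0, reg = 0xF4E87D
clock 3: out=1, reg = 0x7A743E
clock 4: out=0, reg = 0xBD3A1F
clock 5: out=1, reg = 0xDE9D0F
clock 6: out=1, reg = 0x6F4E87
clock 7: out=1, reg = 0x37A743
clock 8: out=1, reg = 0x9BD3A1
clock 9: out=1, reg = 0xCDE9D0

0xCDE9D0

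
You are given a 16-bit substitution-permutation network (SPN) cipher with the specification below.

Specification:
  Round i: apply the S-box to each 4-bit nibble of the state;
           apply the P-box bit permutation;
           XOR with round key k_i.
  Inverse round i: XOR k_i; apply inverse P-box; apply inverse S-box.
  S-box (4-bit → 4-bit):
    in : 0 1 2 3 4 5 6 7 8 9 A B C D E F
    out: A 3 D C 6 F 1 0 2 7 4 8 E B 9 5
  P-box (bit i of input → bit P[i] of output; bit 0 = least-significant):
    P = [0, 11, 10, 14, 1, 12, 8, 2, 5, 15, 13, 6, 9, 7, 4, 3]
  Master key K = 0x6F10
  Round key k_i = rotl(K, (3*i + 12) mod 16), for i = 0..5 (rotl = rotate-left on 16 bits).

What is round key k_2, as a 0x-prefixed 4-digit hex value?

0xBC41

K = 0x6F10
k_0 = rotl(K, (3*0+12) mod 16) = rotl(K, 12) = 0x06F1
k_1 = rotl(K, (3*1+12) mod 16) = rotl(K, 15) = 0x3788
k_2 = rotl(K, (3*2+12) mod 16) = rotl(K, 2) = 0xBC41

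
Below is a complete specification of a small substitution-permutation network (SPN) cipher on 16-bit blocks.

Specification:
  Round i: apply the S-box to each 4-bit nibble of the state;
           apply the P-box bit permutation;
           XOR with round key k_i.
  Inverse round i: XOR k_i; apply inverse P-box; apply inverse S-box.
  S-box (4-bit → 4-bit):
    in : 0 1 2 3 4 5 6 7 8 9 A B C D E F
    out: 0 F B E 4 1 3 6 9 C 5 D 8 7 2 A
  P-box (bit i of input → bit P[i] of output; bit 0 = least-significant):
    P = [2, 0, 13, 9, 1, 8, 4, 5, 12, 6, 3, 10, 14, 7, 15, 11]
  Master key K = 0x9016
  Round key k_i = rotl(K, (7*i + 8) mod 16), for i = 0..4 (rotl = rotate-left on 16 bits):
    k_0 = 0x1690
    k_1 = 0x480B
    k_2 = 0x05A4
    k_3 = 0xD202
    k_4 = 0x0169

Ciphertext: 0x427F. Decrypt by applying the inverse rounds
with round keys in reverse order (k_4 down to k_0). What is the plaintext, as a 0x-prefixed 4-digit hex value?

s_0 = ciphertext = 0x427F
s_1 = InvRound(s_0, k_4) = 0x50D8
s_2 = InvRound(s_1, k_3) = 0x77AC
s_3 = InvRound(s_2, k_2) = 0x5A09
s_4 = InvRound(s_3, k_1) = 0x055C
s_5 = InvRound(s_4, k_0) = 0xEDE8

0xEDE8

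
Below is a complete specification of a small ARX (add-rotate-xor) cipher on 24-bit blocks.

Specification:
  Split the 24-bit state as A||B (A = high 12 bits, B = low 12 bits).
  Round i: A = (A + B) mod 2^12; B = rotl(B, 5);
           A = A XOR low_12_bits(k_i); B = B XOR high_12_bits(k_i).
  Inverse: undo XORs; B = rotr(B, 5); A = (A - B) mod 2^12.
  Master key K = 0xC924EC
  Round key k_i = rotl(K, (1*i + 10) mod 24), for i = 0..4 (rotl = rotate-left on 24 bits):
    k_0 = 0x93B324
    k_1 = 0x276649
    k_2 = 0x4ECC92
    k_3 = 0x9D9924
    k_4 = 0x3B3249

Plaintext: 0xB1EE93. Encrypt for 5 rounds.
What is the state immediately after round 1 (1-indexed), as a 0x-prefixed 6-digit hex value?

0xA95B46

s_0 = plaintext = 0xB1EE93
s_1 = Round(s_0, k_0) = 0xA95B46
s_2 = Round(s_1, k_1) = 0x392AA0
s_3 = Round(s_2, k_2) = 0x2A00F9
s_4 = Round(s_3, k_3) = 0xABD6F8
s_5 = Round(s_4, k_4) = 0x3FCCBE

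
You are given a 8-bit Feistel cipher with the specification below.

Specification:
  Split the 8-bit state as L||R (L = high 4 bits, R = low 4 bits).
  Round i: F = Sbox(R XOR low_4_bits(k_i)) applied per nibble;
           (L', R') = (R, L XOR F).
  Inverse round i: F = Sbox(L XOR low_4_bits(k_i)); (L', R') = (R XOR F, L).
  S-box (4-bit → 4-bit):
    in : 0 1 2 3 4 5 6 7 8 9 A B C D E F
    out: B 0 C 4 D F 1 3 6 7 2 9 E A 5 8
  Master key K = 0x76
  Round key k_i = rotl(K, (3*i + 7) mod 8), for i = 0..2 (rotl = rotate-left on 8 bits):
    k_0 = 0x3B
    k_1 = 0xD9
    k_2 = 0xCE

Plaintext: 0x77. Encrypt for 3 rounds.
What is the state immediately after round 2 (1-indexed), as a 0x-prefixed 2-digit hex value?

s_0 = plaintext = 0x77
s_1 = Round(s_0, k_0) = 0x79
s_2 = Round(s_1, k_1) = 0x9C
s_3 = Round(s_2, k_2) = 0xC5

0x9C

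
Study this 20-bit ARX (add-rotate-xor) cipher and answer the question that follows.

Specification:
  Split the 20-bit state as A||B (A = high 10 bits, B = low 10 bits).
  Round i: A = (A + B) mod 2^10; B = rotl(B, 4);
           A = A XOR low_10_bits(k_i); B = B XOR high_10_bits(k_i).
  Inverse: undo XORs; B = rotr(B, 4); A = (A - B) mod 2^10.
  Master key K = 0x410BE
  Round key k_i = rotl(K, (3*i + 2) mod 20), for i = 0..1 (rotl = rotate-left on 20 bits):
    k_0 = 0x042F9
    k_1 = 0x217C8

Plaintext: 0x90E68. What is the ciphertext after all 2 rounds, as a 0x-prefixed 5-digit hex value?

s_0 = plaintext = 0x90E68
s_1 = Round(s_0, k_0) = 0x94A99
s_2 = Round(s_1, k_1) = 0xC8D1F

0xC8D1F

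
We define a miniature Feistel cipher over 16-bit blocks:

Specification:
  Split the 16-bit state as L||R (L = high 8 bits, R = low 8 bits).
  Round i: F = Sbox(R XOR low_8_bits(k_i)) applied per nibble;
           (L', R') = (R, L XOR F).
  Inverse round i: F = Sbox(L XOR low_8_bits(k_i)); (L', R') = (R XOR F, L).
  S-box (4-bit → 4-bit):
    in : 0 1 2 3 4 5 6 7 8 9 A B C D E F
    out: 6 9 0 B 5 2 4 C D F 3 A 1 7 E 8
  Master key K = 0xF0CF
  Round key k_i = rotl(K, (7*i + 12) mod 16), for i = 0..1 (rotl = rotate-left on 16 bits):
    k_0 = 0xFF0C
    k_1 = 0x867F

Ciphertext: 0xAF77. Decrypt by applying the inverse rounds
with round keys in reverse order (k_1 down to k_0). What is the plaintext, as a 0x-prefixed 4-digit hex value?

s_0 = ciphertext = 0xAF77
s_1 = InvRound(s_0, k_1) = 0x01AF
s_2 = InvRound(s_1, k_0) = 0xC801

0xC801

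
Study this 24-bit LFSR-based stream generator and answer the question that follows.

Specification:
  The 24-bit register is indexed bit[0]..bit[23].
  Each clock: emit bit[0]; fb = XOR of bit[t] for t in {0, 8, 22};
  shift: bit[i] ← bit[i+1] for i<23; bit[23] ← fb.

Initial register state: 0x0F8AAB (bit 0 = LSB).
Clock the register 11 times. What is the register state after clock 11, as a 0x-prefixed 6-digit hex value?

reg_0 = 0x0F8AAB
clock 1: out=1, reg = 0x87C555
clock 2: out=1, reg = 0x43E2AA
clock 3: out=0, reg = 0xA1F155
clock 4: out=1, reg = 0x50F8AA
clock 5: out=0, reg = 0xA87C55
clock 6: out=1, reg = 0xD43E2A
clock 7: out=0, reg = 0xEA1F15
clock 8: out=1, reg = 0xF50F8A
clock 9: out=0, reg = 0x7A87C5
clock 10: out=1, reg = 0xBD43E2
clock 11: out=0, reg = 0xDEA1F1

0xDEA1F1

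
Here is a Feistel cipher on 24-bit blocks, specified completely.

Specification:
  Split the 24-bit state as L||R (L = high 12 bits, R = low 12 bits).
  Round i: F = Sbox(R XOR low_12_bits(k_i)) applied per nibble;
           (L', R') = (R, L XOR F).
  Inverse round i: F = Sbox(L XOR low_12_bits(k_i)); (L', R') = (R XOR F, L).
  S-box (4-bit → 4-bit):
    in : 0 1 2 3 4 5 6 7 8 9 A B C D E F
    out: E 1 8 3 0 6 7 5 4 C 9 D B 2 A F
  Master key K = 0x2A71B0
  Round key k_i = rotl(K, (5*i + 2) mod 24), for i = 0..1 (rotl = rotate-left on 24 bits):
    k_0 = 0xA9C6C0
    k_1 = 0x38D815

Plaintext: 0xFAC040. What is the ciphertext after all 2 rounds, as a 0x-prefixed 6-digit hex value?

0x8E2EB5

s_0 = plaintext = 0xFAC040
s_1 = Round(s_0, k_0) = 0x0408E2
s_2 = Round(s_1, k_1) = 0x8E2EB5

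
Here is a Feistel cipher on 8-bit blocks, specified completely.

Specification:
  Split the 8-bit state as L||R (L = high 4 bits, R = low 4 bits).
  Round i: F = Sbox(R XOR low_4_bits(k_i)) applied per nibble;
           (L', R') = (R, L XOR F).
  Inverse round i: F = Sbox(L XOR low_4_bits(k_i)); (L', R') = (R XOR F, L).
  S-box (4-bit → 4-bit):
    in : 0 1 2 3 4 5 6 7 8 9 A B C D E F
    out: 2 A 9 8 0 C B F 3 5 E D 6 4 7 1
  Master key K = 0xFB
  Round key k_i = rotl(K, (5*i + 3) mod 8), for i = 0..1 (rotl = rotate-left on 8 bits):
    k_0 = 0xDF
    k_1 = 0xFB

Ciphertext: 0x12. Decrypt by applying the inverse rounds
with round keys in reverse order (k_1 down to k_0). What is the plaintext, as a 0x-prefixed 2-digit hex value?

s_0 = ciphertext = 0x12
s_1 = InvRound(s_0, k_1) = 0xC1
s_2 = InvRound(s_1, k_0) = 0x9C

0x9C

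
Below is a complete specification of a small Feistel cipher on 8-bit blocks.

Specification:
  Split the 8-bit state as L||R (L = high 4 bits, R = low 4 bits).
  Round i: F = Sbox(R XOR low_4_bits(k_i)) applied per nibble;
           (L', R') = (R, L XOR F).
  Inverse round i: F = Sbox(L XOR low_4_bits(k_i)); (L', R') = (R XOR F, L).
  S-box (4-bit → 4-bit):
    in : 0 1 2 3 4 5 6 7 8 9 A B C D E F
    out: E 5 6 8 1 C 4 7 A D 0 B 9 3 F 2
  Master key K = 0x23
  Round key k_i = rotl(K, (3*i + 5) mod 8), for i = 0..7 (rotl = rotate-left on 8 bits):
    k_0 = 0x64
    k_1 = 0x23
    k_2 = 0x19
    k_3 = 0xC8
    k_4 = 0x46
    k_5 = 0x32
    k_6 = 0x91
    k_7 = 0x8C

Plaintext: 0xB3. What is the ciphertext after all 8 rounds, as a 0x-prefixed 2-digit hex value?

0x2E

s_0 = plaintext = 0xB3
s_1 = Round(s_0, k_0) = 0x3C
s_2 = Round(s_1, k_1) = 0xC1
s_3 = Round(s_2, k_2) = 0x16
s_4 = Round(s_3, k_3) = 0x6E
s_5 = Round(s_4, k_4) = 0xEC
s_6 = Round(s_5, k_5) = 0xC1
s_7 = Round(s_6, k_6) = 0x12
s_8 = Round(s_7, k_7) = 0x2E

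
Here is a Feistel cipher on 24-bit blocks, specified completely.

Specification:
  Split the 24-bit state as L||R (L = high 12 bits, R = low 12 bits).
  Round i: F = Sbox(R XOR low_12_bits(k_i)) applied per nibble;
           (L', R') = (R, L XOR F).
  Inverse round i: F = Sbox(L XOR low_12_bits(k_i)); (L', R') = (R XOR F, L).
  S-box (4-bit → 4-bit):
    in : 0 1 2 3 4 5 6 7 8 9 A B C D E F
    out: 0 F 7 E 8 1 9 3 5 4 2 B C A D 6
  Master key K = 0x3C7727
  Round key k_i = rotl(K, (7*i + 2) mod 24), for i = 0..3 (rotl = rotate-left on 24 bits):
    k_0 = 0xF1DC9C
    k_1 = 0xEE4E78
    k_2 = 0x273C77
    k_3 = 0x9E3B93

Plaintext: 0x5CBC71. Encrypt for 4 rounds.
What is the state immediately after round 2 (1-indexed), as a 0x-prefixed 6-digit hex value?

s_0 = plaintext = 0x5CBC71
s_1 = Round(s_0, k_0) = 0xC71511
s_2 = Round(s_1, k_1) = 0x5117E5
s_3 = Round(s_2, k_2) = 0x7E5E56
s_4 = Round(s_3, k_3) = 0xE56624

0x5117E5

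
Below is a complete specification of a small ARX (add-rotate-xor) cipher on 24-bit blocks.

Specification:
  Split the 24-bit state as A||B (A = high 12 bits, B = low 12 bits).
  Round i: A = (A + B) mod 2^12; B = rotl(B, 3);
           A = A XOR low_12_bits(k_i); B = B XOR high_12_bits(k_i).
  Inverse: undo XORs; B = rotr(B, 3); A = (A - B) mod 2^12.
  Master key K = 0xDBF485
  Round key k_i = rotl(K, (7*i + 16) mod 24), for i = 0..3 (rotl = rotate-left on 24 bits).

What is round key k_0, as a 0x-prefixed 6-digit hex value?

K = 0xDBF485
k_0 = rotl(K, (7*0+16) mod 24) = rotl(K, 16) = 0x85DBF4

0x85DBF4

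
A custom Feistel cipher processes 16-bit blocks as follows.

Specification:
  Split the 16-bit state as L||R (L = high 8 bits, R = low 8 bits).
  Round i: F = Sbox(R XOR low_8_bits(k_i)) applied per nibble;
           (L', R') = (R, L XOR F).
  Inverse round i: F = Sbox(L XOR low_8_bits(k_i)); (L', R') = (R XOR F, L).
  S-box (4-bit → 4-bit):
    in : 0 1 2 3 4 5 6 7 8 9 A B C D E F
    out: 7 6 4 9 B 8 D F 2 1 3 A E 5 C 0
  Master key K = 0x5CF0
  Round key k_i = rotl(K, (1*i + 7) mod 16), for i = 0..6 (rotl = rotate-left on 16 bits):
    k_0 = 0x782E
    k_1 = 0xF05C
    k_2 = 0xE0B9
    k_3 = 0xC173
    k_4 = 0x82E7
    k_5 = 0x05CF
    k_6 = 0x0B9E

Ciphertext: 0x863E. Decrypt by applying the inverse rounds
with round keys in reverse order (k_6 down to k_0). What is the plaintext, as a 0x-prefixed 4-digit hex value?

s_0 = ciphertext = 0x863E
s_1 = InvRound(s_0, k_6) = 0x5C86
s_2 = InvRound(s_1, k_5) = 0x9F5C
s_3 = InvRound(s_2, k_4) = 0xAE9F
s_4 = InvRound(s_3, k_3) = 0xCAAE
s_5 = InvRound(s_4, k_2) = 0x57CA
s_6 = InvRound(s_5, k_1) = 0xB057
s_7 = InvRound(s_6, k_0) = 0x4BB0

0x4BB0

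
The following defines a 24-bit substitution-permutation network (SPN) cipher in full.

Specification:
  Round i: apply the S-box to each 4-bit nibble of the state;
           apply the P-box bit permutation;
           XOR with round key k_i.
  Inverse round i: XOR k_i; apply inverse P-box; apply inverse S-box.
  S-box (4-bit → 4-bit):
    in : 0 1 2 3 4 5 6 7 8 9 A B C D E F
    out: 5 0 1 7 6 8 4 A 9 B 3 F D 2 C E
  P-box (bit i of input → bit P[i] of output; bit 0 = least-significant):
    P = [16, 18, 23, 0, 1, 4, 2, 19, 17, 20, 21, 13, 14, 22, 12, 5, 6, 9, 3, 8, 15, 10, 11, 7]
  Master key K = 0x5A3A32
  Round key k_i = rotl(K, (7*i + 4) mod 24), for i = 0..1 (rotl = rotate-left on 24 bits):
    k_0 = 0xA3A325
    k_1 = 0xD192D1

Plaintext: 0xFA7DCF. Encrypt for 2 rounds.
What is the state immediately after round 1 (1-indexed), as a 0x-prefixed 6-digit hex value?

s_0 = plaintext = 0xFA7DCF
s_1 = Round(s_0, k_0) = 0x7FADC2
s_2 = Round(s_1, k_1) = 0x88D55F

0x7FADC2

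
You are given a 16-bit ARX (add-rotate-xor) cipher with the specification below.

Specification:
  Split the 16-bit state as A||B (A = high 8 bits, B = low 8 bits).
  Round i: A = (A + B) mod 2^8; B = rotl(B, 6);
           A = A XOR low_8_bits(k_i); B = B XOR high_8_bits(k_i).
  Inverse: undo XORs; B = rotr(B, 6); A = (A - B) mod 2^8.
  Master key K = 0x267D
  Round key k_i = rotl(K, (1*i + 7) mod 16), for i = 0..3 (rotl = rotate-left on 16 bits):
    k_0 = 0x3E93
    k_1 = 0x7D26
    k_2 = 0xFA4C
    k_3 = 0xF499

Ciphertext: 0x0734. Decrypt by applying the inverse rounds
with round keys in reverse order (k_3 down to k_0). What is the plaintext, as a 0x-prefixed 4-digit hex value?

0xAE51

s_0 = ciphertext = 0x0734
s_1 = InvRound(s_0, k_3) = 0x9B03
s_2 = InvRound(s_1, k_2) = 0xF0E7
s_3 = InvRound(s_2, k_1) = 0x6C6A
s_4 = InvRound(s_3, k_0) = 0xAE51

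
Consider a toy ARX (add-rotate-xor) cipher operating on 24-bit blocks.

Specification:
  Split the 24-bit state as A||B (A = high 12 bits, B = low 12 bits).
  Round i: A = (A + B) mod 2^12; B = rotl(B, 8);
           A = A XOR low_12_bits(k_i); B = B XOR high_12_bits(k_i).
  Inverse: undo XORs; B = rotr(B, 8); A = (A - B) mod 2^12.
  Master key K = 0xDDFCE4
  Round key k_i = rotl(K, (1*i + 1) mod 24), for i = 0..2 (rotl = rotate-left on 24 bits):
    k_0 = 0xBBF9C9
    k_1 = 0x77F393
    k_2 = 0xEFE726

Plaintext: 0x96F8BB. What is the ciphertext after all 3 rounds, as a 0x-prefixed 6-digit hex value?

s_0 = plaintext = 0x96F8BB
s_1 = Round(s_0, k_0) = 0xBE3034
s_2 = Round(s_1, k_1) = 0xF8437C
s_3 = Round(s_2, k_2) = 0x4262C9

0x4262C9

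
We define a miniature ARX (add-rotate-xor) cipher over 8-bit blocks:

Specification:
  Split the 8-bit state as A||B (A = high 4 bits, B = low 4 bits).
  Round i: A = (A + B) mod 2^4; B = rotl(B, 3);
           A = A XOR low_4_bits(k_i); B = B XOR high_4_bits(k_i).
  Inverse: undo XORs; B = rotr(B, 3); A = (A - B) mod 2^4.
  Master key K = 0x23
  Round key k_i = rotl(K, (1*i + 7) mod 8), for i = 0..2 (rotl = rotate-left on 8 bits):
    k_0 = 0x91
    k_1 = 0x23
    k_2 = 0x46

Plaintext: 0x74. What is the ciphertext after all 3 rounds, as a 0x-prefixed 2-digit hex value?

s_0 = plaintext = 0x74
s_1 = Round(s_0, k_0) = 0xAB
s_2 = Round(s_1, k_1) = 0x6F
s_3 = Round(s_2, k_2) = 0x3B

0x3B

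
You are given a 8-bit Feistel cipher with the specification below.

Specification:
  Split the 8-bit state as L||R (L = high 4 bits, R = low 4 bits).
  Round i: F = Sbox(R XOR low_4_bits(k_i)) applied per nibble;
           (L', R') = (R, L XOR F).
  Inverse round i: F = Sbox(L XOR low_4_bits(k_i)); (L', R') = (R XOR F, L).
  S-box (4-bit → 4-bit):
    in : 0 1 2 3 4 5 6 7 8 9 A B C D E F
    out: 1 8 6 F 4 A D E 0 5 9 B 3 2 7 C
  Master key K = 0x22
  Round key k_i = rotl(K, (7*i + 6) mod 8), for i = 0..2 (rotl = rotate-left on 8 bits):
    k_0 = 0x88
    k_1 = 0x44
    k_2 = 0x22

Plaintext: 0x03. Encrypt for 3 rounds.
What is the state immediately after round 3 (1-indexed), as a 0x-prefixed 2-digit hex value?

s_0 = plaintext = 0x03
s_1 = Round(s_0, k_0) = 0x3B
s_2 = Round(s_1, k_1) = 0xBF
s_3 = Round(s_2, k_2) = 0xF9

0xF9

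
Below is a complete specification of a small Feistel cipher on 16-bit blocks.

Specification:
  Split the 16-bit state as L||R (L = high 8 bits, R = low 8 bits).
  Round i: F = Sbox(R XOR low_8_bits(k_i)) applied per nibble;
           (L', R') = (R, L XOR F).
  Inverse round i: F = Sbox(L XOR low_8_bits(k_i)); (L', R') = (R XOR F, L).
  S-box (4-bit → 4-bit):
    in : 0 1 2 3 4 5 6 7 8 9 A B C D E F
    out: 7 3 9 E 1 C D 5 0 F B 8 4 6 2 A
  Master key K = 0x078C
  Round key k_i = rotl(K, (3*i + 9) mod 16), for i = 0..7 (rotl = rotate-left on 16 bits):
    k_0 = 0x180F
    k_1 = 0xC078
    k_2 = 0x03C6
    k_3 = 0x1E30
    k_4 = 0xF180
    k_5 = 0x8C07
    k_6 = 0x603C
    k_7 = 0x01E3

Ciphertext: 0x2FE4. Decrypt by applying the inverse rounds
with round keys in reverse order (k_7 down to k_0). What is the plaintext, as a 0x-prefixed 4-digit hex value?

s_0 = ciphertext = 0x2FE4
s_1 = InvRound(s_0, k_7) = 0xA02F
s_2 = InvRound(s_1, k_6) = 0xDBA0
s_3 = InvRound(s_2, k_5) = 0xC4DB
s_4 = InvRound(s_3, k_4) = 0xCAC4
s_5 = InvRound(s_4, k_3) = 0x6FCA
s_6 = InvRound(s_5, k_2) = 0x756F
s_7 = InvRound(s_6, k_1) = 0x1975
s_8 = InvRound(s_7, k_0) = 0x4819

0x4819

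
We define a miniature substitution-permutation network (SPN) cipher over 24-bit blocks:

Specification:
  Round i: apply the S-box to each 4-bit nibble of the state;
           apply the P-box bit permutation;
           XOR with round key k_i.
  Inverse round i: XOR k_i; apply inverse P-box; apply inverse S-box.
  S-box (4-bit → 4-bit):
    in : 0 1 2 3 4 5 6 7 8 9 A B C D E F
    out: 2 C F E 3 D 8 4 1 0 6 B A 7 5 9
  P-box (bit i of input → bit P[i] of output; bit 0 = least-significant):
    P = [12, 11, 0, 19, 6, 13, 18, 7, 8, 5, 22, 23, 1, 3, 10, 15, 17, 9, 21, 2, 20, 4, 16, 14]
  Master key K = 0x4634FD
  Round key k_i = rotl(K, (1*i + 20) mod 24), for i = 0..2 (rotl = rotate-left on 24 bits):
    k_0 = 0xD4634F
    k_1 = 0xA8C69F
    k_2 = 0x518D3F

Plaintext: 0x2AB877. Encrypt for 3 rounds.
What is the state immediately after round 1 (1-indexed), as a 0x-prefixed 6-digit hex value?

s_0 = plaintext = 0x2AB877
s_1 = Round(s_0, k_0) = 0xE1A054
s_2 = Round(s_1, k_1) = 0x9DDA73
s_3 = Round(s_2, k_2) = 0x3F8314

0xE1A054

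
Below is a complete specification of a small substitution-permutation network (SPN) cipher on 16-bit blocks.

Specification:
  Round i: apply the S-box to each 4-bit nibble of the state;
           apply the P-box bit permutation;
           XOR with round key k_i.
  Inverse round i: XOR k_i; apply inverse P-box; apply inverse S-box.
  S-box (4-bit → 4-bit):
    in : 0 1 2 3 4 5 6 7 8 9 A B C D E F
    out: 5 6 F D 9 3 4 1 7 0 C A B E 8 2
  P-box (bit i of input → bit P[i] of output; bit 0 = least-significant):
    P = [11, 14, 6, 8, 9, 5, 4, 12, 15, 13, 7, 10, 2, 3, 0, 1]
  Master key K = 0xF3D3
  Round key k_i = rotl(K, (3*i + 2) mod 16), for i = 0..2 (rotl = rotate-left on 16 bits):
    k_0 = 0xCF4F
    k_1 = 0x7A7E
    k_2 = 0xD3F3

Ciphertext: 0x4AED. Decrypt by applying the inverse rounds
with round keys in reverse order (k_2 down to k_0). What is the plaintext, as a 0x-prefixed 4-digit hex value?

0x5DB2

s_0 = ciphertext = 0x4AED
s_1 = InvRound(s_0, k_2) = 0xC7A4
s_2 = InvRound(s_1, k_1) = 0xB2A3
s_3 = InvRound(s_2, k_0) = 0x5DB2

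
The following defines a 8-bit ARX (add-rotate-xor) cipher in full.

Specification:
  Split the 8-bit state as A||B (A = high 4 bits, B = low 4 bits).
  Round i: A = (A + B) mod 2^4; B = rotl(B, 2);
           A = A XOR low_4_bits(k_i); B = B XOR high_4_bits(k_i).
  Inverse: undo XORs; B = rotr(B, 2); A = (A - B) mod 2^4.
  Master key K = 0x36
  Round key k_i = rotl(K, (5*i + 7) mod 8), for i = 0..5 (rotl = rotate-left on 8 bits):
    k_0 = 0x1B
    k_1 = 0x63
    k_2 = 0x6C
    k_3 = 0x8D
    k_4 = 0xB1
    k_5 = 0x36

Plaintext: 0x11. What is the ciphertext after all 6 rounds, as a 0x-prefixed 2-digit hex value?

s_0 = plaintext = 0x11
s_1 = Round(s_0, k_0) = 0x95
s_2 = Round(s_1, k_1) = 0xD3
s_3 = Round(s_2, k_2) = 0xCA
s_4 = Round(s_3, k_3) = 0xB2
s_5 = Round(s_4, k_4) = 0xC3
s_6 = Round(s_5, k_5) = 0x9F

0x9F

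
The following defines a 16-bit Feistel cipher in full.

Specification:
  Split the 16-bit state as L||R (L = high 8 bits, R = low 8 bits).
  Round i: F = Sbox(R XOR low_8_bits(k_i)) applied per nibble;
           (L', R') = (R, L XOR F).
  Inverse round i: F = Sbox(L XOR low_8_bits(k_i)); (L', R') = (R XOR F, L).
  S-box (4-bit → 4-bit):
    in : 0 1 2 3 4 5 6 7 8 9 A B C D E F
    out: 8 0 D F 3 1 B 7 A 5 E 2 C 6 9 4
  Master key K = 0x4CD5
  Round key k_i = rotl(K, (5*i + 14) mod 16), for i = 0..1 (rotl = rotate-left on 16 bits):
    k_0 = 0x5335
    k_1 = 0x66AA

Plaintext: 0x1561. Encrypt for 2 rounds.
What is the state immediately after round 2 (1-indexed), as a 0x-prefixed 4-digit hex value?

0x068D

s_0 = plaintext = 0x1561
s_1 = Round(s_0, k_0) = 0x6106
s_2 = Round(s_1, k_1) = 0x068D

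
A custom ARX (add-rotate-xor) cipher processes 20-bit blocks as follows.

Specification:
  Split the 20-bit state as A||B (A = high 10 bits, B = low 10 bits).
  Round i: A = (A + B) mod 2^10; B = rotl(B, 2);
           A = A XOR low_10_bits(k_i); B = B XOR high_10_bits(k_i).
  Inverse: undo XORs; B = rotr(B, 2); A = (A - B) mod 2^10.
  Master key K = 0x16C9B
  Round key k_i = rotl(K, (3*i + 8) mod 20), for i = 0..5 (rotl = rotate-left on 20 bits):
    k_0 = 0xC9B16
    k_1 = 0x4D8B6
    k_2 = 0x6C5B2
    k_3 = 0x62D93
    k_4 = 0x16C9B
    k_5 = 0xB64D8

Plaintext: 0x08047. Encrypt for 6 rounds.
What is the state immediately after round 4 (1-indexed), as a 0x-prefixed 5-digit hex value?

0xE6289

s_0 = plaintext = 0x08047
s_1 = Round(s_0, k_0) = 0xDC63A
s_2 = Round(s_1, k_1) = 0x475DC
s_3 = Round(s_2, k_2) = 0xD2EC0
s_4 = Round(s_3, k_3) = 0xE6289
s_5 = Round(s_4, k_4) = 0xAEA7D
s_6 = Round(s_5, k_5) = 0x7BF2F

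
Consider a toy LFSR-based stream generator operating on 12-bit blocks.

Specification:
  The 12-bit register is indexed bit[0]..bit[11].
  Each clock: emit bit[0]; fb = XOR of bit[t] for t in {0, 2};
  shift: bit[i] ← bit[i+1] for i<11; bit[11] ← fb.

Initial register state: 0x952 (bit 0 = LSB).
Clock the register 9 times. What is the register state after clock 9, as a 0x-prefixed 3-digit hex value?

0x834

reg_0 = 0x952
clock 1: out=0, reg = 0x4A9
clock 2: out=1, reg = 0xA54
clock 3: out=0, reg = 0xD2A
clock 4: out=0, reg = 0x695
clock 5: out=1, reg = 0x34A
clock 6: out=0, reg = 0x1A5
clock 7: out=1, reg = 0x0D2
clock 8: out=0, reg = 0x069
clock 9: out=1, reg = 0x834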